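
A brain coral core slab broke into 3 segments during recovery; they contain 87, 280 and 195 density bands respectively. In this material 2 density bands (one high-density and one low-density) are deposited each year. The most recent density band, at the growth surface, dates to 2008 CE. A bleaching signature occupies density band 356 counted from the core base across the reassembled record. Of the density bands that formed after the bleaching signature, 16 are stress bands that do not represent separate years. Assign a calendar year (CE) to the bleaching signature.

Total density bands = 87 + 280 + 195 = 562.
Between density band 356 and the growth surface there are 562 − 356 = 206 density bands.
Removing the 16 false density bands leaves 206 − 16 = 190 true density bands beyond the bleaching signature.
190 density bands at 2 per year is 190 / 2 = 95 years.
2008 − 95 = 1913 CE.

1913 CE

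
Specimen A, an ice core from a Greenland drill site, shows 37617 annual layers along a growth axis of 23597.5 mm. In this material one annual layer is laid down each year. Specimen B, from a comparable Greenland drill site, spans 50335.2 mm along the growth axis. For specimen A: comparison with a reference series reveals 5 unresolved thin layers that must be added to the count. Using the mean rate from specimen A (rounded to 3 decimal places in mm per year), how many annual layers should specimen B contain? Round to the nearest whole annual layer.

Specimen A: after corrections the count is 37617 + 5 = 37622 annual layers.
A: Mean rate = 23597.5 mm / 37622 years ≈ 0.627 mm/yr.
Specimen B: 50335.2 mm / 0.627 mm per year = 80279.43 years ≈ 80279 annual layers.

80279 annual layers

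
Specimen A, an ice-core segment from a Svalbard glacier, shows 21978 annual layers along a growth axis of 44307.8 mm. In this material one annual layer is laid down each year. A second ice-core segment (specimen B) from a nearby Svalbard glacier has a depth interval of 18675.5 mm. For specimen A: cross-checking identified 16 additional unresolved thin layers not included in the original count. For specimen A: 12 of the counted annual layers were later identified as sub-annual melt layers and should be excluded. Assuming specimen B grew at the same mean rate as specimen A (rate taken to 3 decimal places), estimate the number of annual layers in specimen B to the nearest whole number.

Specimen A: after corrections the count is 21978 − 12 + 16 = 21982 annual layers.
A: Mean rate = 44307.8 mm / 21982 years ≈ 2.016 mm/yr.
B spans 18675.5 / 2.016 = 9263.64 years ≈ 9264 annual layers.

9264 annual layers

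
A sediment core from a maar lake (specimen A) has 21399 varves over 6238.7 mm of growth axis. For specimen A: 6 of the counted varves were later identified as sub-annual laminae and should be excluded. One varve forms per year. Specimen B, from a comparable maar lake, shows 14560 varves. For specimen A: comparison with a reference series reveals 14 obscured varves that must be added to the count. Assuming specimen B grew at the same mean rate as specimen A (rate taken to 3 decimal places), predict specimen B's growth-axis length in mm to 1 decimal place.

Specimen A: true varve count = 21399 − 6 + 14 = 21407.
A: Mean rate = 6238.7 mm / 21407 years ≈ 0.291 mm/yr.
B's length ≈ 0.291 × 14560 = 4237.0 mm.

4237.0 mm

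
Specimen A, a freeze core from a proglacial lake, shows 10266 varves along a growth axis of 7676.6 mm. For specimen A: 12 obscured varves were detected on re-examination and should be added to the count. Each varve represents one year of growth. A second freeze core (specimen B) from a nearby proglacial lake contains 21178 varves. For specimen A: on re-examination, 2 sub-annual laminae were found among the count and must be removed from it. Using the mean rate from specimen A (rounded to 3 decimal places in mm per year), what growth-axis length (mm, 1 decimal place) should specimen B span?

Specimen A: adjusted count: 10266 − 2 + 12 = 10276 varves.
A: Mean rate = 7676.6 mm / 10276 years ≈ 0.747 mm per year.
B's length ≈ 0.747 × 21178 = 15820.0 mm.

15820.0 mm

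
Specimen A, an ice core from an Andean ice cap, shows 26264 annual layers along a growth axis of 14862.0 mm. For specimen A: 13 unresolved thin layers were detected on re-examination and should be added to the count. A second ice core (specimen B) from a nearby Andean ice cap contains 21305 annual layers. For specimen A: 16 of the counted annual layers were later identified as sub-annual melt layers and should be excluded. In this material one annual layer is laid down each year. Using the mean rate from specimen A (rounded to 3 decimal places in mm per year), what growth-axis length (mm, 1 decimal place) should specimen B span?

12058.6 mm

Specimen A: correcting the raw count gives 26264 − 16 + 13 = 26261 true annual layers.
A: 14862.0 mm over 26261 years gives 14862.0 / 26261 ≈ 0.566 mm/year.
For B, 0.566 mm/year × 21305 years = 12058.6 mm.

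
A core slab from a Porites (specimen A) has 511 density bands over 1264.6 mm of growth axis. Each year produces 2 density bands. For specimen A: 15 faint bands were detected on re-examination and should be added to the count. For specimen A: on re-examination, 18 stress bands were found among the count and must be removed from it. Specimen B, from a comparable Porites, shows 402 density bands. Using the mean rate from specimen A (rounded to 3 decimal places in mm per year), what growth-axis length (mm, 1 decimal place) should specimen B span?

1000.8 mm

Specimen A: adjusted count: 511 − 18 + 15 = 508 density bands.
Specimen A: dividing by 2 density bands per year: 508 / 2 = 254 years.
A: 1264.6 mm over 254 years gives 1264.6 / 254 ≈ 4.979 mm per year.
Specimen B: with 2 density bands per year, 402 / 2 = 201 years. For B, 4.979 mm/year × 201 years = 1000.8 mm.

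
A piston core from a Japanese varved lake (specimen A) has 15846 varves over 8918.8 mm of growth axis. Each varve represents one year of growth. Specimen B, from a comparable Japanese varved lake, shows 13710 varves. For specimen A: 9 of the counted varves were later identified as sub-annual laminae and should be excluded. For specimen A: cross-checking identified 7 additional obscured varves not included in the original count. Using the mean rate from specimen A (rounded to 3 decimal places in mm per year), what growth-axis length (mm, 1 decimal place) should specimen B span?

Specimen A: after corrections the count is 15846 − 9 + 7 = 15844 varves.
A: Mean rate = 8918.8 mm / 15844 years ≈ 0.563 mm per year.
B's length ≈ 0.563 × 13710 = 7718.7 mm.

7718.7 mm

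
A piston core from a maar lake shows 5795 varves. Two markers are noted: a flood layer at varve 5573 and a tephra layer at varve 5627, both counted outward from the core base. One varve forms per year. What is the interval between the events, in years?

54 yr

Separation: 5627 − 5573 = 54 varves.
At one varve per year, 54 years elapsed between them.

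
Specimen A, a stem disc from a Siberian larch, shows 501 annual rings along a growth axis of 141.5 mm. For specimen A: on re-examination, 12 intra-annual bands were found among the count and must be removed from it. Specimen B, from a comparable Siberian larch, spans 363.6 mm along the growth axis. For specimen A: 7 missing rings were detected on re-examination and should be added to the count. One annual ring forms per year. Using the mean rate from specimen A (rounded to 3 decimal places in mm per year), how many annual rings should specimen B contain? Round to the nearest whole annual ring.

Specimen A: adjusted count: 501 − 12 + 7 = 496 annual rings.
A: 141.5 mm over 496 years gives 141.5 / 496 ≈ 0.285 mm/yr.
Specimen B: 363.6 mm / 0.285 mm per year = 1275.79 years ≈ 1276 annual rings.

1276 annual rings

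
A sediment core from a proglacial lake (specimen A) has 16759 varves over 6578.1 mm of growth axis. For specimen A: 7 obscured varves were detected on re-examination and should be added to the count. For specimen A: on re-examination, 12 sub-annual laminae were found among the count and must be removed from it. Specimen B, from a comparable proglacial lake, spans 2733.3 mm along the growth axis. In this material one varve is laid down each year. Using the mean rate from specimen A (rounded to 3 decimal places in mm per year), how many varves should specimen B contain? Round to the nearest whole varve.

Specimen A: true varve count = 16759 − 12 + 7 = 16754.
A: 6578.1 mm over 16754 years gives 6578.1 / 16754 ≈ 0.393 mm/yr.
B spans 2733.3 / 0.393 = 6954.96 years ≈ 6955 varves.

6955 varves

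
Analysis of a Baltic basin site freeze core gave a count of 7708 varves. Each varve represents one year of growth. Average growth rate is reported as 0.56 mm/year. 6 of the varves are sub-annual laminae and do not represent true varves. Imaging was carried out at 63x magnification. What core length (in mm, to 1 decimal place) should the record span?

4313.1 mm

Adjusted count: 7708 − 6 = 7702 varves.
Length ≈ 0.56 × 7702 = 4313.1 mm.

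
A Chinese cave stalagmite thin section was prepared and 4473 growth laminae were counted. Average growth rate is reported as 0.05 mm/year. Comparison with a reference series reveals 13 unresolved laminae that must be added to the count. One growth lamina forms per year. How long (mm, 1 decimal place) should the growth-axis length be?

224.3 mm

True growth lamina count = 4473 + 13 = 4486.
Predicted length = 0.05 mm/year × 4486 years = 224.3 mm.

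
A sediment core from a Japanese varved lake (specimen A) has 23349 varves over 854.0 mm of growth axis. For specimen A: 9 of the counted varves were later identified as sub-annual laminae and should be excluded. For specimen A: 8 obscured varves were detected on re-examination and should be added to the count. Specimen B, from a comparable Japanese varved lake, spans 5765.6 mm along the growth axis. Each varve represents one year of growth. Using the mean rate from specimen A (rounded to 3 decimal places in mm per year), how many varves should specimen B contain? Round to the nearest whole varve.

Specimen A: adjusted count: 23349 − 9 + 8 = 23348 varves.
A: Extension rate ≈ 854.0 / 23348 = 0.037 mm/yr.
For B, 5765.6 / 0.037 = 155827.03 years ≈ 155827 varves.

155827 varves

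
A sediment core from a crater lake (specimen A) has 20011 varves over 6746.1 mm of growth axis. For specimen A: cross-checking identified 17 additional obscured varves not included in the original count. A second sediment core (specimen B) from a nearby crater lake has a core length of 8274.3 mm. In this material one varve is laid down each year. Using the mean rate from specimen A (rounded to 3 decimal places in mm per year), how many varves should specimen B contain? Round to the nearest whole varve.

Specimen A: true varve count = 20011 + 17 = 20028.
A: 6746.1 mm over 20028 years gives 6746.1 / 20028 ≈ 0.337 mm per year.
For B, 8274.3 / 0.337 = 24552.82 years ≈ 24553 varves.

24553 varves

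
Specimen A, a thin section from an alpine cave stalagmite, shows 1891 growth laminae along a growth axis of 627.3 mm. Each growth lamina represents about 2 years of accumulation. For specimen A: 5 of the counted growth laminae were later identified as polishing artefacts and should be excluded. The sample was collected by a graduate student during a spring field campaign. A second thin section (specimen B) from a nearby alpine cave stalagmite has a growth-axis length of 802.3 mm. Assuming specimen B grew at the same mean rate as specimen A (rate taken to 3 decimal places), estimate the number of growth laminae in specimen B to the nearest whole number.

Specimen A: true growth lamina count = 1891 − 5 = 1886.
Specimen A: 1886 growth laminae at 2 years each span 1886 × 2 = 3772 years.
A: Extension rate ≈ 627.3 / 3772 = 0.166 mm per year.
B spans 802.3 / 0.166 = 4833.13 years; at 2 years per growth lamina that is 4833.13 / 2 ≈ 2417 growth laminae.

2417 growth laminae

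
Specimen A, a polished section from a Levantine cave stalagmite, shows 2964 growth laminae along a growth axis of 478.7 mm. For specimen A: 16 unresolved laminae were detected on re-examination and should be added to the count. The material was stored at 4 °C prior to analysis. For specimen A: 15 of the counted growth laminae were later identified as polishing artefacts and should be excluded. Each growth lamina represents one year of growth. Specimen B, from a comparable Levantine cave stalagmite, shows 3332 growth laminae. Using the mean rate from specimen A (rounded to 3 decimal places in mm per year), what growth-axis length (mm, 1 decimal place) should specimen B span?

Specimen A: adjusted count: 2964 − 15 + 16 = 2965 growth laminae.
A: 478.7 mm over 2965 years gives 478.7 / 2965 ≈ 0.161 mm per year.
Length of B = 0.161 × 3332 = 536.5 mm.

536.5 mm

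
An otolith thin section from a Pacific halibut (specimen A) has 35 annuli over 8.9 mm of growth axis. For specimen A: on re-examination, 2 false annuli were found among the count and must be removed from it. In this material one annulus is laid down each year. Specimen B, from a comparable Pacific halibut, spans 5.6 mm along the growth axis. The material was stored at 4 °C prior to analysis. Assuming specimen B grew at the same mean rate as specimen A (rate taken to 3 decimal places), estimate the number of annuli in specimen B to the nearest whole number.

Specimen A: after corrections the count is 35 − 2 = 33 annuli.
A: Extension rate ≈ 8.9 / 33 = 0.270 mm/yr.
B spans 5.6 / 0.270 = 20.74 years ≈ 21 annuli.

21 annuli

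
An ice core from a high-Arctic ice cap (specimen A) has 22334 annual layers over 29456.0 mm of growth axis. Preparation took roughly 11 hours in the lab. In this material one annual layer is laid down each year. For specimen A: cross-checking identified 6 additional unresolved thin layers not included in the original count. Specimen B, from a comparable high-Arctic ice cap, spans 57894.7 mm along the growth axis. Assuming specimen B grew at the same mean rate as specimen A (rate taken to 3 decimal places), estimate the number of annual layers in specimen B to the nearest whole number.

43893 annual layers

Specimen A: after corrections the count is 22334 + 6 = 22340 annual layers.
A: Mean rate = 29456.0 mm / 22340 years ≈ 1.319 mm/yr.
Specimen B: 57894.7 mm / 1.319 mm per year = 43892.87 years ≈ 43893 annual layers.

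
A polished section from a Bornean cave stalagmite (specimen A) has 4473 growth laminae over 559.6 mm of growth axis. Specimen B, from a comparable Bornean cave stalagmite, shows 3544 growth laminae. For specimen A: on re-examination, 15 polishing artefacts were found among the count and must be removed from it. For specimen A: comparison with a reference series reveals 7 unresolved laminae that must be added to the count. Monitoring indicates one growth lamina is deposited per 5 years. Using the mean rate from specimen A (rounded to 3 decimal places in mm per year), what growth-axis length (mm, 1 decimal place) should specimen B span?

443.0 mm

Specimen A: true growth lamina count = 4473 − 15 + 7 = 4465.
Specimen A: 4465 growth laminae at 5 years each span 4465 × 5 = 22325 years.
A: Mean rate = 559.6 mm / 22325 years ≈ 0.025 mm per year.
Specimen B: 3544 growth laminae at 5 years each span 3544 × 5 = 17720 years. For B, 0.025 mm/year × 17720 years = 443.0 mm.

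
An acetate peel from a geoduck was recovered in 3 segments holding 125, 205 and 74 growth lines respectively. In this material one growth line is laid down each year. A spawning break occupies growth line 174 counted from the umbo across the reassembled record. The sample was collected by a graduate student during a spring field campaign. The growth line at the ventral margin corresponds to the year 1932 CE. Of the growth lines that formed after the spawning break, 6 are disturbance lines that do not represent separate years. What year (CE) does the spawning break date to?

1708 CE

Total growth lines = 125 + 205 + 74 = 404.
404 − 174 = 230 growth lines lie beyond the spawning break toward the ventral margin.
Removing the 6 false growth lines leaves 230 − 6 = 224 true growth lines beyond the spawning break.
The growth line at the ventral margin is 1932 CE, so the spawning break dates to 1932 − 224 = 1708 CE.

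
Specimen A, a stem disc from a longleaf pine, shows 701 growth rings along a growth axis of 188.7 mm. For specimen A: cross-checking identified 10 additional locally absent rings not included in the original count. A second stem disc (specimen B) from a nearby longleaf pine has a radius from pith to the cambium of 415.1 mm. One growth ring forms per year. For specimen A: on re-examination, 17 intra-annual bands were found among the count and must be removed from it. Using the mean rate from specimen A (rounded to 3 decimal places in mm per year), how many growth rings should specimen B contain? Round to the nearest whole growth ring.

1526 growth rings

Specimen A: true growth ring count = 701 − 17 + 10 = 694.
A: Extension rate ≈ 188.7 / 694 = 0.272 mm per year.
Specimen B: 415.1 mm / 0.272 mm per year = 1526.10 years ≈ 1526 growth rings.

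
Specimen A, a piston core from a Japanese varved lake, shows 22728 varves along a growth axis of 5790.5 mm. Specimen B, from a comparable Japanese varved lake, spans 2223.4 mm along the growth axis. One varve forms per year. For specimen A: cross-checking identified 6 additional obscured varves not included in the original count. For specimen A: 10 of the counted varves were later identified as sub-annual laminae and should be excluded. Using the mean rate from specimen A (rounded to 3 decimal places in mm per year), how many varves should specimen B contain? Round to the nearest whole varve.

8719 varves

Specimen A: true varve count = 22728 − 10 + 6 = 22724.
A: Mean rate = 5790.5 mm / 22724 years ≈ 0.255 mm/yr.
B spans 2223.4 / 0.255 = 8719.22 years ≈ 8719 varves.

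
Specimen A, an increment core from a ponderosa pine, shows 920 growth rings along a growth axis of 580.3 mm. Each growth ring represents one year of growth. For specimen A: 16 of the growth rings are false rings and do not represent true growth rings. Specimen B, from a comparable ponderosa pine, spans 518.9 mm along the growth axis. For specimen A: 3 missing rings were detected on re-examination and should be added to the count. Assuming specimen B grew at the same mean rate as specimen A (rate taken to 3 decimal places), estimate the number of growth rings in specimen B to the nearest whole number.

811 growth rings

Specimen A: true growth ring count = 920 − 16 + 3 = 907.
A: 580.3 mm over 907 years gives 580.3 / 907 ≈ 0.640 mm/year.
For B, 518.9 / 0.640 = 810.78 years ≈ 811 growth rings.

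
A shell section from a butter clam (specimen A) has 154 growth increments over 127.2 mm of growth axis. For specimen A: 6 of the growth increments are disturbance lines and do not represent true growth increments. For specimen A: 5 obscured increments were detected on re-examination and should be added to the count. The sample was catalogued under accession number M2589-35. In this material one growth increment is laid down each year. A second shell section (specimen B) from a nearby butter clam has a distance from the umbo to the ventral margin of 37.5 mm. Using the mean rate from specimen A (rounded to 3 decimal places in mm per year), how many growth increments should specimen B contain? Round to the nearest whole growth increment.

45 growth increments

Specimen A: after corrections the count is 154 − 6 + 5 = 153 growth increments.
A: 127.2 mm over 153 years gives 127.2 / 153 ≈ 0.831 mm/yr.
Specimen B: 37.5 mm / 0.831 mm per year = 45.13 years ≈ 45 growth increments.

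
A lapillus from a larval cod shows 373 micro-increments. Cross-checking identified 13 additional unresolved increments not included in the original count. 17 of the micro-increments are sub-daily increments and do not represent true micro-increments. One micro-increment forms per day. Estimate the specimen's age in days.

369 days

Adjusted count: 373 − 17 + 13 = 369 micro-increments.
At one micro-increment per day, that is 369 days.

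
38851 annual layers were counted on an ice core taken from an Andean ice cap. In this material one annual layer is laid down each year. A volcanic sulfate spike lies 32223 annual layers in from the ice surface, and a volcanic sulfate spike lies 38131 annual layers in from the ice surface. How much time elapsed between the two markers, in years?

5908 yr

38131 − 32223 = 5908 annual layers lie between the two events.
That is 5908 years at one annual layer per year.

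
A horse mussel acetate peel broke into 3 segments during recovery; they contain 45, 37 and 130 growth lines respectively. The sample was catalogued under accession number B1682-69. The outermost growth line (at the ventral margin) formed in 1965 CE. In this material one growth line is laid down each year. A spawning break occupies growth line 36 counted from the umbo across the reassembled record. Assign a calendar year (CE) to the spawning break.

1789 CE

Total growth lines = 45 + 37 + 130 = 212.
The spawning break sits at growth line 36 from the umbo, so 212 − 36 = 176 growth lines formed after it.
Counting back 176 years from 1965 CE places the spawning break in 1965 − 176 = 1789 CE.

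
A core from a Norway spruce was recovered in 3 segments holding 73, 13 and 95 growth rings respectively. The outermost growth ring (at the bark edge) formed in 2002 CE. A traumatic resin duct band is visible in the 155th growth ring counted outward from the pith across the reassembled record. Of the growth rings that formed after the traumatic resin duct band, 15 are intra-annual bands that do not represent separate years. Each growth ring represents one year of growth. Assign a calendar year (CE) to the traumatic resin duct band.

Total growth rings = 73 + 13 + 95 = 181.
181 − 155 = 26 growth rings lie beyond the traumatic resin duct band toward the bark edge.
Removing the 15 false growth rings leaves 26 − 15 = 11 true growth rings beyond the traumatic resin duct band.
Counting back 11 years from 2002 CE places the traumatic resin duct band in 2002 − 11 = 1991 CE.

1991 CE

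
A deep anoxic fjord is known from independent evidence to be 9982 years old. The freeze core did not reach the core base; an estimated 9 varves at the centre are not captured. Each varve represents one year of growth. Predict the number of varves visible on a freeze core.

9973 varves

Expected varves over 9982 years: 9982.
Less the 9 uncaptured varves: 9982 − 9 = 9973.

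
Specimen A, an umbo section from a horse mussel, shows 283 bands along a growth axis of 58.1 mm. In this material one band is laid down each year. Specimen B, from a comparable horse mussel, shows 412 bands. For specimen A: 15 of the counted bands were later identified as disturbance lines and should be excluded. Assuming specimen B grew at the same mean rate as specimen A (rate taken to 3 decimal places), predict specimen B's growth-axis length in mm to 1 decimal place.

Specimen A: correcting the raw count gives 283 − 15 = 268 true bands.
A: Extension rate ≈ 58.1 / 268 = 0.217 mm per year.
B's length ≈ 0.217 × 412 = 89.4 mm.

89.4 mm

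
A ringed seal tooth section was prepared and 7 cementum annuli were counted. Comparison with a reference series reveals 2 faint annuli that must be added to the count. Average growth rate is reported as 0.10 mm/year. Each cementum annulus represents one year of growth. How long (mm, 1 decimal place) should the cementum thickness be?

0.9 mm

Correcting the raw count gives 7 + 2 = 9 true cementum annuli.
Predicted length = 0.10 mm/year × 9 years = 0.9 mm.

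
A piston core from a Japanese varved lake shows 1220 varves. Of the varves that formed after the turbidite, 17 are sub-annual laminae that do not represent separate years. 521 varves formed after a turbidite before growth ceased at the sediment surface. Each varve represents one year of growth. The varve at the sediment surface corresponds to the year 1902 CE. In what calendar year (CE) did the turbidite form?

1398 CE

521 varves formed after the turbidite.
Excluding 17 false varves: 521 − 17 = 504.
The varve at the sediment surface is 1902 CE, so the turbidite dates to 1902 − 504 = 1398 CE.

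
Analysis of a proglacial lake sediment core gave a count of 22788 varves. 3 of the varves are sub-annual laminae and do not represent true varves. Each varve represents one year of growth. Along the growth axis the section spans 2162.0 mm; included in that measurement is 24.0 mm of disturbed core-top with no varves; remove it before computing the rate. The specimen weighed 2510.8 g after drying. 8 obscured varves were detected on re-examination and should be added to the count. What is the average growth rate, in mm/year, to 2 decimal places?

0.09 mm/year

Adjusted count: 22788 − 3 + 8 = 22793 varves.
The growth record spans 2162.0 − 24.0 = 2138.0 mm.
2138.0 mm over 22793 years gives 2138.0 / 22793 ≈ 0.09 mm/year.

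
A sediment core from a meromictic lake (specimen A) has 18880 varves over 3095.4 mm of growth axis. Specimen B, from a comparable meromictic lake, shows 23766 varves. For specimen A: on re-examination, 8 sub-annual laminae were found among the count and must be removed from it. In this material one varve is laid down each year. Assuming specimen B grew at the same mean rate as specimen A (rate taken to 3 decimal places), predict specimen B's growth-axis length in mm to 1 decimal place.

3897.6 mm

Specimen A: adjusted count: 18880 − 8 = 18872 varves.
A: Extension rate ≈ 3095.4 / 18872 = 0.164 mm/year.
For B, 0.164 mm/year × 23766 years = 3897.6 mm.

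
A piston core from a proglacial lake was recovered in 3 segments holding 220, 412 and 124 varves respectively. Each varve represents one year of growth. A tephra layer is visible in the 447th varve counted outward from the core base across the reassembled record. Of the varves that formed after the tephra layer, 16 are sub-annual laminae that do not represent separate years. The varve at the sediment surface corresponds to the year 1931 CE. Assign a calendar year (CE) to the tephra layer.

1638 CE

Total varves = 220 + 412 + 124 = 756.
Between varve 447 and the sediment surface there are 756 − 447 = 309 varves.
Removing the 16 false varves leaves 309 − 16 = 293 true varves beyond the tephra layer.
Counting back 293 years from 1931 CE places the tephra layer in 1931 − 293 = 1638 CE.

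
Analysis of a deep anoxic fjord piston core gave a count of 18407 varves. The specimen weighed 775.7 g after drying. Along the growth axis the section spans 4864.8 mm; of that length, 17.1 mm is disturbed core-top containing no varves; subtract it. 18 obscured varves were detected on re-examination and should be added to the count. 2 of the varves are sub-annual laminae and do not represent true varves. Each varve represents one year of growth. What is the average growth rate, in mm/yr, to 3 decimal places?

True varve count = 18407 − 2 + 18 = 18423.
Net length = 4864.8 − 17.1 = 4847.7 mm.
4847.7 mm over 18423 years gives 4847.7 / 18423 ≈ 0.263 mm/yr.

0.263 mm/yr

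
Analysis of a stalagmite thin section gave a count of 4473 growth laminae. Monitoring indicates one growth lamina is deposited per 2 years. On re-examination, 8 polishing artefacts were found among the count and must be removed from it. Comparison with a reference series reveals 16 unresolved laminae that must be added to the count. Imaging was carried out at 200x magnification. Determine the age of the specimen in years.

Adjusted count: 4473 − 8 + 16 = 4481 growth laminae.
Multiplying by 2 years per growth lamina: 4481 × 2 = 8962 years.

8962 years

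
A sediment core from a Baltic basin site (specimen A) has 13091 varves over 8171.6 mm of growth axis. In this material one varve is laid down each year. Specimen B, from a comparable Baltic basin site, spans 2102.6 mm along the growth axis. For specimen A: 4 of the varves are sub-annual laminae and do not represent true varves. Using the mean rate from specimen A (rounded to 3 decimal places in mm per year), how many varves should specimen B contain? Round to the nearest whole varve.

Specimen A: adjusted count: 13091 − 4 = 13087 varves.
A: 8171.6 mm over 13087 years gives 8171.6 / 13087 ≈ 0.624 mm per year.
B spans 2102.6 / 0.624 = 3369.55 years ≈ 3370 varves.

3370 varves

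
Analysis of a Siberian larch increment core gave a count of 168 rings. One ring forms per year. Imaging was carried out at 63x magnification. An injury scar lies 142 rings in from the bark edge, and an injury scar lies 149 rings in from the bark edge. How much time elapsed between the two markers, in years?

7 years

The two markers are separated by 149 − 142 = 7 rings.
One ring per year makes the interval 7 years.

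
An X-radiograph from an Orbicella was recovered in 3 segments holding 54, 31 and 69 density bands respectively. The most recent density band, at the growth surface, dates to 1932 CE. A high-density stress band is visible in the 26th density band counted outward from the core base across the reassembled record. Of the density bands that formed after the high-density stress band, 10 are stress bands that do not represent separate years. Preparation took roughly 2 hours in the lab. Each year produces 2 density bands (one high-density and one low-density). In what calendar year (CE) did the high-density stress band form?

1873 CE

Total density bands = 54 + 31 + 69 = 154.
154 − 26 = 128 density bands lie beyond the high-density stress band toward the growth surface.
Excluding 10 false density bands: 128 − 10 = 118.
118 density bands at 2 per year is 118 / 2 = 59 years.
Counting back 59 years from 1932 CE places the high-density stress band in 1932 − 59 = 1873 CE.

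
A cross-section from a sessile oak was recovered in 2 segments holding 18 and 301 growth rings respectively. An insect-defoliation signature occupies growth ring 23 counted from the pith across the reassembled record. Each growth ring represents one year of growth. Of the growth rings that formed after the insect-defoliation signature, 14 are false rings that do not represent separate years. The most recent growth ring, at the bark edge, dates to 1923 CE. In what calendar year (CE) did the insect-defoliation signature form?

1641 CE

Total growth rings = 18 + 301 = 319.
Between growth ring 23 and the bark edge there are 319 − 23 = 296 growth rings.
Removing the 14 false growth rings leaves 296 − 14 = 282 true growth rings beyond the insect-defoliation signature.
The growth ring at the bark edge is 1923 CE, so the insect-defoliation signature dates to 1923 − 282 = 1641 CE.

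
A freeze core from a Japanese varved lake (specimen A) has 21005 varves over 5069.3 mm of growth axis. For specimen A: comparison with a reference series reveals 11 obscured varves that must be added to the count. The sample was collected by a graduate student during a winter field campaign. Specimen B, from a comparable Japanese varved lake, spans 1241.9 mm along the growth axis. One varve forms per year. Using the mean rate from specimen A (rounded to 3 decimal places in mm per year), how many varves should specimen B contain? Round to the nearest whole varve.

5153 varves

Specimen A: after corrections the count is 21005 + 11 = 21016 varves.
A: 5069.3 mm over 21016 years gives 5069.3 / 21016 ≈ 0.241 mm/yr.
For B, 1241.9 / 0.241 = 5153.11 years ≈ 5153 varves.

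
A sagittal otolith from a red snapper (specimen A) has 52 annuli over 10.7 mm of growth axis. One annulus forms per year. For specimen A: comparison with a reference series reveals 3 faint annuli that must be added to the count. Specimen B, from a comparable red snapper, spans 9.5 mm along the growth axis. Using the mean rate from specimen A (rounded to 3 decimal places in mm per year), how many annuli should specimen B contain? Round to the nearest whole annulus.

49 annuli

Specimen A: true annulus count = 52 + 3 = 55.
A: 10.7 mm over 55 years gives 10.7 / 55 ≈ 0.195 mm per year.
For B, 9.5 / 0.195 = 48.72 years ≈ 49 annuli.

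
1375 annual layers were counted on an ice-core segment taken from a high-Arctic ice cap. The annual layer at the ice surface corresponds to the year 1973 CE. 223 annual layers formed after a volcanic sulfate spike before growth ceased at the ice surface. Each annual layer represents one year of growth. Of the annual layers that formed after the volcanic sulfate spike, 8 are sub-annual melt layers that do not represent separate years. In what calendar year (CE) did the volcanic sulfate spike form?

223 annual layers post-date the volcanic sulfate spike.
Removing the 8 false annual layers leaves 223 − 8 = 215 true annual layers beyond the volcanic sulfate spike.
1973 − 215 = 1758 CE.

1758 CE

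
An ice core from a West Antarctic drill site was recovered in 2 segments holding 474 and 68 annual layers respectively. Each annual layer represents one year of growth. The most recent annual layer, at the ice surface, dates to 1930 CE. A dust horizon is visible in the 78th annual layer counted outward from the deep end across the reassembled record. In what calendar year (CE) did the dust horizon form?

Total annual layers = 474 + 68 = 542.
542 − 78 = 464 annual layers lie beyond the dust horizon toward the ice surface.
The annual layer at the ice surface is 1930 CE, so the dust horizon dates to 1930 − 464 = 1466 CE.

1466 CE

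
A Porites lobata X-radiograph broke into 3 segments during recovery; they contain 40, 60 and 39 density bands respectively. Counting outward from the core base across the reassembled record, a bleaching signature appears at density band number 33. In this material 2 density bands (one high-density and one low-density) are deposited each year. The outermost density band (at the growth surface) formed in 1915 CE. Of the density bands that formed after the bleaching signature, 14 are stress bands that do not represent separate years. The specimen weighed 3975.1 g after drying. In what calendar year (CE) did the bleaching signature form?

1869 CE

Total density bands = 40 + 60 + 39 = 139.
The bleaching signature sits at density band 33 from the core base, so 139 − 33 = 106 density bands formed after it.
Removing the 14 false density bands leaves 106 − 14 = 92 true density bands beyond the bleaching signature.
92 density bands at 2 per year is 92 / 2 = 46 years.
The density band at the growth surface is 1915 CE, so the bleaching signature dates to 1915 − 46 = 1869 CE.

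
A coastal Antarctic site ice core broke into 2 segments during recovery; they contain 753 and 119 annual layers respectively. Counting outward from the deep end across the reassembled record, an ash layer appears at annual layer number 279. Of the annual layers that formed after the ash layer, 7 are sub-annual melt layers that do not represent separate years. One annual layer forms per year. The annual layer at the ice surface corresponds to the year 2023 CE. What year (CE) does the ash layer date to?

1437 CE

Total annual layers = 753 + 119 = 872.
Between annual layer 279 and the ice surface there are 872 − 279 = 593 annual layers.
Removing the 7 false annual layers leaves 593 − 7 = 586 true annual layers beyond the ash layer.
2023 − 586 = 1437 CE.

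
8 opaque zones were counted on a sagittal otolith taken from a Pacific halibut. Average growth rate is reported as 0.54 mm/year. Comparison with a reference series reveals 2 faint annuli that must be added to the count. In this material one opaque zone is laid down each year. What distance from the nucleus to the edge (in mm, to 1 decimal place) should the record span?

5.4 mm

True opaque zone count = 8 + 2 = 10.
Length ≈ 0.54 × 10 = 5.4 mm.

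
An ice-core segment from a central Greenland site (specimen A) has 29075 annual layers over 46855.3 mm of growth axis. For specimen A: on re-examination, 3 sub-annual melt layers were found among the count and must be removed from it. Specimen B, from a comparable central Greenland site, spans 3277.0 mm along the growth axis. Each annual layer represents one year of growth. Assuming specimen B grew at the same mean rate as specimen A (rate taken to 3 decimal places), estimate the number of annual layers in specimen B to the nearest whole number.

2033 annual layers

Specimen A: adjusted count: 29075 − 3 = 29072 annual layers.
A: Extension rate ≈ 46855.3 / 29072 = 1.612 mm/year.
B spans 3277.0 / 1.612 = 2032.88 years ≈ 2033 annual layers.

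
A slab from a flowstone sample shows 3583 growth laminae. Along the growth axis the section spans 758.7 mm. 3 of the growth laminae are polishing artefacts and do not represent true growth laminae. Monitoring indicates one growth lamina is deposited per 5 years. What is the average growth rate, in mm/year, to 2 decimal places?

Adjusted count: 3583 − 3 = 3580 growth laminae.
Multiplying by 5 years per growth lamina: 3580 × 5 = 17900 years.
Extension rate ≈ 758.7 / 17900 = 0.04 mm/year.

0.04 mm/year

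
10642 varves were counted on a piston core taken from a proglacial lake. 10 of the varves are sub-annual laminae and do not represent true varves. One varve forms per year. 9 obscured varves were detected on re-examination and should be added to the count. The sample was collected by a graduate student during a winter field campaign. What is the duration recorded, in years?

Adjusted count: 10642 − 10 + 9 = 10641 varves.
With a one-to-one varve periodicity this is 10641 years.

10641 yr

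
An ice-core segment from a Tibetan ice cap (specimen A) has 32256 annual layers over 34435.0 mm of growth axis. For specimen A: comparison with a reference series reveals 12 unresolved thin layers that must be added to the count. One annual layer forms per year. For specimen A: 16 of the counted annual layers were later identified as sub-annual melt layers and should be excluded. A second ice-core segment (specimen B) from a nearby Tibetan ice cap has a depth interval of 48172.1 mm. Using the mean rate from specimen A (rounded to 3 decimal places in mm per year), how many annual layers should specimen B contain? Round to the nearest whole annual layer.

45105 annual layers

Specimen A: after corrections the count is 32256 − 16 + 12 = 32252 annual layers.
A: 34435.0 mm over 32252 years gives 34435.0 / 32252 ≈ 1.068 mm per year.
Specimen B: 48172.1 mm / 1.068 mm per year = 45104.96 years ≈ 45105 annual layers.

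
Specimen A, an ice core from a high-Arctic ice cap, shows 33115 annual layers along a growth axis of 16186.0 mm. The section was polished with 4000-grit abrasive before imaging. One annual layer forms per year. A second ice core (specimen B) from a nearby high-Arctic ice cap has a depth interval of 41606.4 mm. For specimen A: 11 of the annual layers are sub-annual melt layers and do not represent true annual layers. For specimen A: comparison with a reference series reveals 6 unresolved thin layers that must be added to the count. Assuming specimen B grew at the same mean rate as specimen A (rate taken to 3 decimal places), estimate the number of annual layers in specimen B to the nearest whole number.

Specimen A: correcting the raw count gives 33115 − 11 + 6 = 33110 true annual layers.
A: Mean rate = 16186.0 mm / 33110 years ≈ 0.489 mm per year.
For B, 41606.4 / 0.489 = 85084.66 years ≈ 85085 annual layers.

85085 annual layers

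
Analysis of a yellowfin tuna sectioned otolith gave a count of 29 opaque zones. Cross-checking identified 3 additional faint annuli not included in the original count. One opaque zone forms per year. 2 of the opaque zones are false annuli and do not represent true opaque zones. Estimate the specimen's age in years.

Correcting the raw count gives 29 − 2 + 3 = 30 true opaque zones.
One opaque zone per year makes the duration 30 years.

30 yr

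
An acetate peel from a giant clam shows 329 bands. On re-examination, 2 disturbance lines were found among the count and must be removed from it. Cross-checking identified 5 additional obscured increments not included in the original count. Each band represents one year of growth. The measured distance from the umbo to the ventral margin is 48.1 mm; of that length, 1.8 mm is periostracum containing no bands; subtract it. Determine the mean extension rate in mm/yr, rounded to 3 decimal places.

Adjusted count: 329 − 2 + 5 = 332 bands.
Net length = 48.1 − 1.8 = 46.3 mm.
Extension rate ≈ 46.3 / 332 = 0.139 mm/yr.

0.139 mm/yr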